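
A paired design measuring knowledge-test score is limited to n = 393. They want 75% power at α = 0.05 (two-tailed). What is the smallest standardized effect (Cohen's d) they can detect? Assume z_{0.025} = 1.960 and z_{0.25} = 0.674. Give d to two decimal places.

For a single sample (or paired design) of n = 393: d_min = (z_{α/2} + z_β)/√n.
z-sum = 1.960 + 0.674 = 2.634.
d_min = 2.634 / √393 = 2.634 / 19.824 = 0.133.

d_min ≈ 0.13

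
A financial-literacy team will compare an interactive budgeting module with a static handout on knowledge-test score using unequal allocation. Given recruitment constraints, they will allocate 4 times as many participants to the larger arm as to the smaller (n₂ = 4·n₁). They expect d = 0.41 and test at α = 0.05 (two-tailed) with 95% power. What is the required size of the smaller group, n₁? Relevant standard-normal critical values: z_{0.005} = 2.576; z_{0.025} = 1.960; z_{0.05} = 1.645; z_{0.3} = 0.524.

n₁ = 97

With allocation ratio k = n₂/n₁ = 4, Var(x̄₁−x̄₂) = σ²(1/n₁ + 1/(k·n₁)) = σ²·(k+1)/(k·n₁).
So n₁ = (1 + 1/k)·((z_{α/2} + z_β)/d)² = 1.250 × (3.605/0.41)².
n₁ = 1.250 × 77.31 = 96.6.
Round up: n₁ = 97, giving n₂ = 4 × 97 = 388.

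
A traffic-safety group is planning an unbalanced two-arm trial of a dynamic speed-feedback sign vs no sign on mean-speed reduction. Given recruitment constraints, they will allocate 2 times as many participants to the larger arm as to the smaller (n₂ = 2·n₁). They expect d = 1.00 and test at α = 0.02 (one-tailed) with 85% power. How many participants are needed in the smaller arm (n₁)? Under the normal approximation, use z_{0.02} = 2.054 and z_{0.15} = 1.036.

With allocation ratio k = n₂/n₁ = 2, Var(x̄₁−x̄₂) = σ²(1/n₁ + 1/(k·n₁)) = σ²·(k+1)/(k·n₁).
So n₁ = (1 + 1/k)·((z_{α} + z_β)/d)² = 1.500 × (3.090/1.00)².
n₁ = 1.500 × 9.55 = 14.3.
Round up: n₁ = 15, giving n₂ = 2 × 15 = 30.

n₁ = 15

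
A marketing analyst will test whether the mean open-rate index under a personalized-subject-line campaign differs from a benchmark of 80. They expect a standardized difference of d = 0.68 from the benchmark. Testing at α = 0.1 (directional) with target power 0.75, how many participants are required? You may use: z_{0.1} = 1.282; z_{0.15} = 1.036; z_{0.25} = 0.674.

For a one-sample test: n = ((z_{α} + z_β) / d)².
z_{α} + z_β = 1.282 + 0.674 = 1.956.
n = (1.956 / 0.68)² = 2.876² = 8.27.
Round up.

n = 9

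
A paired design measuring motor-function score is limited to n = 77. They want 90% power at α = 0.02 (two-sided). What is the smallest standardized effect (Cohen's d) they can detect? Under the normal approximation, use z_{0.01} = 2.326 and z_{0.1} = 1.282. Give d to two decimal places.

For a single sample (or paired design) of n = 77: d_min = (z_{α/2} + z_β)/√n.
z-sum = 2.326 + 1.282 = 3.608.
d_min = 3.608 / √77 = 3.608 / 8.775 = 0.411.

d_min ≈ 0.41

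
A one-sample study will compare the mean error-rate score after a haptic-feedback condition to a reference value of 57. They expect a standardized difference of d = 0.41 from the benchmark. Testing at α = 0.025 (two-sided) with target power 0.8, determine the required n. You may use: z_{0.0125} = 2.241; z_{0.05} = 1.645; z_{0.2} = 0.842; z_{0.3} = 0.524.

For a one-sample test: n = ((z_{α/2} + z_β) / d)².
z_{α/2} + z_β = 2.241 + 0.842 = 3.083.
n = (3.083 / 0.41)² = 7.520² = 56.54.
Round up.

n = 57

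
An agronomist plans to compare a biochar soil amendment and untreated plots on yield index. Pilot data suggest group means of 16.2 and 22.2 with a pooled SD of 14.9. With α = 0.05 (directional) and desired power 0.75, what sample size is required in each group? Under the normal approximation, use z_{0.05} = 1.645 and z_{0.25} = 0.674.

Cohen's d = |M₁ − M₂| / SD_pooled = |16.2 − 22.2| / 14.9 = 6.0 / 14.9 = 0.403.
For two independent groups with equal n: n = 2·((z_{α} + z_β) / d)².
z_{α} + z_β = 1.645 + 0.674 = 2.319.
n = 2 × (2.319 / 0.403)² = 2 × 5.754² = 2 × 33.11 = 66.2.
Round up to the next whole participant.

n = 67 per group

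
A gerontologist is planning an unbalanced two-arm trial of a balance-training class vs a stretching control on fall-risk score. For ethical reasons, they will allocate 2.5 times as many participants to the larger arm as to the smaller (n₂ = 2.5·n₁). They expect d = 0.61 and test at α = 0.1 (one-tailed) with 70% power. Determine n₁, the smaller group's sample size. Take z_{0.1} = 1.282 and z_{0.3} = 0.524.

With allocation ratio k = n₂/n₁ = 2.5, Var(x̄₁−x̄₂) = σ²(1/n₁ + 1/(k·n₁)) = σ²·(k+1)/(k·n₁).
So n₁ = (1 + 1/k)·((z_{α} + z_β)/d)² = 1.400 × (1.806/0.61)².
n₁ = 1.400 × 8.77 = 12.3.
Round up: n₁ = 13, giving n₂ = ⌈2.5 × 13⌉ = ⌈32.5⌉ = 33.

n₁ = 13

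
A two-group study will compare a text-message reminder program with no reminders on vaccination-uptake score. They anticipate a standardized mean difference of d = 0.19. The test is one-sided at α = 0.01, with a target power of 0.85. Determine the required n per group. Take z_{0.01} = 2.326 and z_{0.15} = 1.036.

n = 627 per group

For two independent groups with equal n: n = 2·((z_{α} + z_β) / d)².
z_{α} + z_β = 2.326 + 1.036 = 3.362.
n = 2 × (3.362 / 0.19)² = 2 × 17.695² = 2 × 313.10 = 626.2.
Round up to the next whole participant.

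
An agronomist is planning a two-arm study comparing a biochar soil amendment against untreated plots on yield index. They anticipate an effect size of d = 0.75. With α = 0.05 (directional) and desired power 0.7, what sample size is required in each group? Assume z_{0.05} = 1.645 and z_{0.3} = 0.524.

For two independent groups with equal n: n = 2·((z_{α} + z_β) / d)².
z_{α} + z_β = 1.645 + 0.524 = 2.169.
n = 2 × (2.169 / 0.75)² = 2 × 2.892² = 2 × 8.36 = 16.7.
Round up to the next whole participant.

n = 17 per group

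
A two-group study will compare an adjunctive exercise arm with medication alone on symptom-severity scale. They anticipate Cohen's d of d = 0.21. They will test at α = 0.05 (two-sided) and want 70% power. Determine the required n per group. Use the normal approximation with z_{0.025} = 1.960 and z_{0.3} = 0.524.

For two independent groups with equal n: n = 2·((z_{α/2} + z_β) / d)².
z_{α/2} + z_β = 1.960 + 0.524 = 2.484.
n = 2 × (2.484 / 0.21)² = 2 × 11.829² = 2 × 139.92 = 279.8.
Round up to the next whole participant.

n = 280 per group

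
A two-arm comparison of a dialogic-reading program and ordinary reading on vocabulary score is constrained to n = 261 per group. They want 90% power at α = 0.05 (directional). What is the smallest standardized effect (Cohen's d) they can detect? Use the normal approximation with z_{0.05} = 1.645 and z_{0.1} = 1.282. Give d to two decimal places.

For two independent groups of n = 261 each: d_min = (z_{α} + z_β)·√(2/n).
z-sum = 1.645 + 1.282 = 2.927.
d_min = 2.927 × √(2/261) = 2.927 × 0.0875 = 0.256.

d_min ≈ 0.26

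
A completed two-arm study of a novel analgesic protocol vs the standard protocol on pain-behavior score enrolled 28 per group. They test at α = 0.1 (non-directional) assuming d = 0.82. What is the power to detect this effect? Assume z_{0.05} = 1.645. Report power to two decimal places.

For two equal groups, power = Φ(d·√(n/2) − z_{α/2}).
d·√(n/2) = 0.82 × √(28/2) = 0.82 × 3.742 = 3.068.
z_β = 3.068 − 1.645 = 1.423.
Power = Φ(1.423) = 0.923.

power ≈ 0.92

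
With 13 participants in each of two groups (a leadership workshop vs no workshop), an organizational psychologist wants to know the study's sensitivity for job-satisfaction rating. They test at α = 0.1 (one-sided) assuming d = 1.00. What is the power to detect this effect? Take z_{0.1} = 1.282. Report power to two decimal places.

power ≈ 0.90

For two equal groups, power = Φ(d·√(n/2) − z_{α}).
d·√(n/2) = 1.00 × √(13/2) = 1.00 × 2.550 = 2.550.
z_β = 2.550 − 1.282 = 1.268.
Power = Φ(1.268) = 0.898.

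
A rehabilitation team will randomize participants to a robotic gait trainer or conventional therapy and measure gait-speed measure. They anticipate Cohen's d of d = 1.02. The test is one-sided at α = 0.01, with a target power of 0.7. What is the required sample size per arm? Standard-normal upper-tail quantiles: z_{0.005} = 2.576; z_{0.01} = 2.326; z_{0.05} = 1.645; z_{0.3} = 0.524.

For two independent groups with equal n: n = 2·((z_{α} + z_β) / d)².
z_{α} + z_β = 2.326 + 0.524 = 2.850.
n = 2 × (2.850 / 1.02)² = 2 × 2.794² = 2 × 7.81 = 15.6.
Round up to the next whole participant.

n = 16 per group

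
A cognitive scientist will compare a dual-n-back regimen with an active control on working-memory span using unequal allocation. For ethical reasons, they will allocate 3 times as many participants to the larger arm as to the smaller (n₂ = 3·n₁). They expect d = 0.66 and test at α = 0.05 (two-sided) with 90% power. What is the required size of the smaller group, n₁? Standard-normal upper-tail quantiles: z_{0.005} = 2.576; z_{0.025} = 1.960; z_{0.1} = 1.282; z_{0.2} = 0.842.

With allocation ratio k = n₂/n₁ = 3, Var(x̄₁−x̄₂) = σ²(1/n₁ + 1/(k·n₁)) = σ²·(k+1)/(k·n₁).
So n₁ = (1 + 1/k)·((z_{α/2} + z_β)/d)² = 1.333 × (3.242/0.66)².
n₁ = 1.333 × 24.13 = 32.2.
Round up: n₁ = 33, giving n₂ = 3 × 33 = 99.

n₁ = 33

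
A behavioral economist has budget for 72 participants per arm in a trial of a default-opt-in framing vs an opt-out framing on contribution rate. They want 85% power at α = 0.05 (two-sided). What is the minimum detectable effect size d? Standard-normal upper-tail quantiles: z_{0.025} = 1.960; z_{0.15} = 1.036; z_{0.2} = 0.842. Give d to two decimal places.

For two independent groups of n = 72 each: d_min = (z_{α/2} + z_β)·√(2/n).
z-sum = 1.960 + 1.036 = 2.996.
d_min = 2.996 × √(2/72) = 2.996 × 0.1667 = 0.499.

d_min ≈ 0.50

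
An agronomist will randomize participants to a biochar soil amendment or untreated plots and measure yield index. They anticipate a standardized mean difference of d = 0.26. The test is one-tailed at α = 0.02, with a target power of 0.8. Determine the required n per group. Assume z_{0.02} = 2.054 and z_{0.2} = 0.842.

n = 249 per group

For two independent groups with equal n: n = 2·((z_{α} + z_β) / d)².
z_{α} + z_β = 2.054 + 0.842 = 2.896.
n = 2 × (2.896 / 0.26)² = 2 × 11.138² = 2 × 124.07 = 248.1.
Round up to the next whole participant.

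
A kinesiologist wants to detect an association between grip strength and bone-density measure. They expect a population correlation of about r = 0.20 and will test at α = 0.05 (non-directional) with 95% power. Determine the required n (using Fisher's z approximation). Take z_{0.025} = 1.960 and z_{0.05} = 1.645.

Fisher's z: C = ½·ln((1+r)/(1−r)) = ½·ln(1.5000) = 0.2027.
n = ((z_{α/2} + z_β)/C)² + 3.
(1.960 + 1.645) / 0.2027 = 3.605 / 0.2027 = 17.785.
n = 17.785² + 3 = 316.30 + 3 = 319.3.
Round up.

n = 320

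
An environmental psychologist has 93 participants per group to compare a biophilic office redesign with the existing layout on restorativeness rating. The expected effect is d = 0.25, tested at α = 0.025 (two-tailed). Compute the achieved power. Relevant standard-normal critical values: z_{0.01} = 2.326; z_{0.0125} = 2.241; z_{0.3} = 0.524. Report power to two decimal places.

For two equal groups, power = Φ(d·√(n/2) − z_{α/2}).
d·√(n/2) = 0.25 × √(93/2) = 0.25 × 6.819 = 1.705.
z_β = 1.705 − 2.241 = -0.536.
Power = Φ(-0.536) = 0.296.

power ≈ 0.30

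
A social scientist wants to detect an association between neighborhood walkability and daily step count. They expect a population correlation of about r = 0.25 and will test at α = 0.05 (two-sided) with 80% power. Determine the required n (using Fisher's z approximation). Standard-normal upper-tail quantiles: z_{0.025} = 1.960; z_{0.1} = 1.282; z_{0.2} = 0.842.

Fisher's z: C = ½·ln((1+r)/(1−r)) = ½·ln(1.6667) = 0.2554.
n = ((z_{α/2} + z_β)/C)² + 3.
(1.960 + 0.842) / 0.2554 = 2.802 / 0.2554 = 10.971.
n = 10.971² + 3 = 120.36 + 3 = 123.4.
Round up.

n = 124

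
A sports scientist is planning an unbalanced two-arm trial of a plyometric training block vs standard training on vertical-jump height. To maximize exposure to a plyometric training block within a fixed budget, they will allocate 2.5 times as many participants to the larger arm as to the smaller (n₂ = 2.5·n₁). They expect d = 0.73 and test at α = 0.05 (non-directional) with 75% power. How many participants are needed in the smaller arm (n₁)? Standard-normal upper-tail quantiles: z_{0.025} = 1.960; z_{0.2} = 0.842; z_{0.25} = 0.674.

With allocation ratio k = n₂/n₁ = 2.5, Var(x̄₁−x̄₂) = σ²(1/n₁ + 1/(k·n₁)) = σ²·(k+1)/(k·n₁).
So n₁ = (1 + 1/k)·((z_{α/2} + z_β)/d)² = 1.400 × (2.634/0.73)².
n₁ = 1.400 × 13.02 = 18.2.
Round up: n₁ = 19, giving n₂ = ⌈2.5 × 19⌉ = ⌈47.5⌉ = 48.

n₁ = 19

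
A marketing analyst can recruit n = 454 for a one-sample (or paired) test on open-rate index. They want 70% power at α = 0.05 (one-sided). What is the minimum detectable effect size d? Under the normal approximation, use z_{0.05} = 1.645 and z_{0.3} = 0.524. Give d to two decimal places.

d_min ≈ 0.10

For a single sample (or paired design) of n = 454: d_min = (z_{α} + z_β)/√n.
z-sum = 1.645 + 0.524 = 2.169.
d_min = 2.169 / √454 = 2.169 / 21.307 = 0.102.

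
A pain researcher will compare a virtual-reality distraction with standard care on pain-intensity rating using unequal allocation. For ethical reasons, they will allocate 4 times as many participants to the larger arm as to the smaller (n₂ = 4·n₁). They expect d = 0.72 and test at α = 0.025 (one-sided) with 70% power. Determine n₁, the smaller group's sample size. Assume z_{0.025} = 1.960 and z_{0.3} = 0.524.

With allocation ratio k = n₂/n₁ = 4, Var(x̄₁−x̄₂) = σ²(1/n₁ + 1/(k·n₁)) = σ²·(k+1)/(k·n₁).
So n₁ = (1 + 1/k)·((z_{α} + z_β)/d)² = 1.250 × (2.484/0.72)².
n₁ = 1.250 × 11.90 = 14.9.
Round up: n₁ = 15, giving n₂ = 4 × 15 = 60.

n₁ = 15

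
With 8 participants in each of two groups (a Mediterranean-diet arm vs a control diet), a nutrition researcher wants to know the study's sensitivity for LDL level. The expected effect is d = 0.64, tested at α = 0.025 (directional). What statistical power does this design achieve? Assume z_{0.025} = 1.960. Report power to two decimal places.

power ≈ 0.25

For two equal groups, power = Φ(d·√(n/2) − z_{α}).
d·√(n/2) = 0.64 × √(8/2) = 0.64 × 2.000 = 1.280.
z_β = 1.280 − 1.960 = -0.680.
Power = Φ(-0.680) = 0.248.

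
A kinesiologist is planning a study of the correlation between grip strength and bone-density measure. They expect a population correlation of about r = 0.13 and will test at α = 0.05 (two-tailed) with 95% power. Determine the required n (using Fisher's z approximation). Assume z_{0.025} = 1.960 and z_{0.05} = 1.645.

n = 764

Fisher's z: C = ½·ln((1+r)/(1−r)) = ½·ln(1.2989) = 0.1307.
n = ((z_{α/2} + z_β)/C)² + 3.
(1.960 + 1.645) / 0.1307 = 3.605 / 0.1307 = 27.582.
n = 27.582² + 3 = 760.78 + 3 = 763.8.
Round up.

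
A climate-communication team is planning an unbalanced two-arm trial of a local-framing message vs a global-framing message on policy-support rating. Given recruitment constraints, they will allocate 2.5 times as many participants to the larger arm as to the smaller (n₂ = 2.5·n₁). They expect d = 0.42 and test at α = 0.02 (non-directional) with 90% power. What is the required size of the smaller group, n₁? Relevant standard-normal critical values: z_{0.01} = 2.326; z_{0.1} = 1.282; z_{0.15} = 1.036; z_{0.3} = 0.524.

n₁ = 104

With allocation ratio k = n₂/n₁ = 2.5, Var(x̄₁−x̄₂) = σ²(1/n₁ + 1/(k·n₁)) = σ²·(k+1)/(k·n₁).
So n₁ = (1 + 1/k)·((z_{α/2} + z_β)/d)² = 1.400 × (3.608/0.42)².
n₁ = 1.400 × 73.80 = 103.3.
Round up: n₁ = 104, giving n₂ = 2.5 × 104 = 260.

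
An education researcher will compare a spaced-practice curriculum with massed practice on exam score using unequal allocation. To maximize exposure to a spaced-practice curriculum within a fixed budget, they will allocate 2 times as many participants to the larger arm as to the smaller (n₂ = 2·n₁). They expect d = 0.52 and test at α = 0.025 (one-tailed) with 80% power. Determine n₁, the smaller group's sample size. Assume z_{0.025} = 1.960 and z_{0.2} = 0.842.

With allocation ratio k = n₂/n₁ = 2, Var(x̄₁−x̄₂) = σ²(1/n₁ + 1/(k·n₁)) = σ²·(k+1)/(k·n₁).
So n₁ = (1 + 1/k)·((z_{α} + z_β)/d)² = 1.500 × (2.802/0.52)².
n₁ = 1.500 × 29.04 = 43.6.
Round up: n₁ = 44, giving n₂ = 2 × 44 = 88.

n₁ = 44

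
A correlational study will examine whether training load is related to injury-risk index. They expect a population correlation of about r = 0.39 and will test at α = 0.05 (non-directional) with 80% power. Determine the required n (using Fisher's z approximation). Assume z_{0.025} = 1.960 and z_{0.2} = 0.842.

Fisher's z: C = ½·ln((1+r)/(1−r)) = ½·ln(2.2787) = 0.4118.
n = ((z_{α/2} + z_β)/C)² + 3.
(1.960 + 0.842) / 0.4118 = 2.802 / 0.4118 = 6.804.
n = 6.804² + 3 = 46.30 + 3 = 49.3.
Round up.

n = 50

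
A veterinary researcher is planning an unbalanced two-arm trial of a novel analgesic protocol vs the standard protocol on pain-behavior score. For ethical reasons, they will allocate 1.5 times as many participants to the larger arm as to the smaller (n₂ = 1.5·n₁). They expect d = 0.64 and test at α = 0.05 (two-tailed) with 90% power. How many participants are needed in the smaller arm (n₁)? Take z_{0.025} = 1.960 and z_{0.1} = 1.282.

n₁ = 43

With allocation ratio k = n₂/n₁ = 1.5, Var(x̄₁−x̄₂) = σ²(1/n₁ + 1/(k·n₁)) = σ²·(k+1)/(k·n₁).
So n₁ = (1 + 1/k)·((z_{α/2} + z_β)/d)² = 1.667 × (3.242/0.64)².
n₁ = 1.667 × 25.66 = 42.8.
Round up: n₁ = 43, giving n₂ = ⌈1.5 × 43⌉ = ⌈64.5⌉ = 65.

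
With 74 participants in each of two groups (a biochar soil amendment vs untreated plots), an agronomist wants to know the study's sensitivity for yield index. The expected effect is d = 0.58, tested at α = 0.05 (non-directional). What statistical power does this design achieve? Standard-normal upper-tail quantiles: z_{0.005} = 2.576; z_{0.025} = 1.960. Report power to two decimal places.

For two equal groups, power = Φ(d·√(n/2) − z_{α/2}).
d·√(n/2) = 0.58 × √(74/2) = 0.58 × 6.083 = 3.528.
z_β = 3.528 − 1.960 = 1.568.
Power = Φ(1.568) = 0.942.

power ≈ 0.94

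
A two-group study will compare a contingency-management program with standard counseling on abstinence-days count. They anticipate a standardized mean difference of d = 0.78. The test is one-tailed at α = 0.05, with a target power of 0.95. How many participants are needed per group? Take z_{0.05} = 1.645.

n = 36 per group

For two independent groups with equal n: n = 2·((z_{α} + z_β) / d)².
z_{α} + z_β = 1.645 + 1.645 = 3.290.
n = 2 × (3.290 / 0.78)² = 2 × 4.218² = 2 × 17.79 = 35.6.
Round up to the next whole participant.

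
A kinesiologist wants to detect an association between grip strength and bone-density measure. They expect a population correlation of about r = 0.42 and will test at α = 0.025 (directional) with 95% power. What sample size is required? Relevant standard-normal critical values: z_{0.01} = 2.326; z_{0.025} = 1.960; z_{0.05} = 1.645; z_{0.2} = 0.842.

Fisher's z: C = ½·ln((1+r)/(1−r)) = ½·ln(2.4483) = 0.4477.
n = ((z_{α} + z_β)/C)² + 3.
(1.960 + 1.645) / 0.4477 = 3.605 / 0.4477 = 8.052.
n = 8.052² + 3 = 64.84 + 3 = 67.8.
Round up.

n = 68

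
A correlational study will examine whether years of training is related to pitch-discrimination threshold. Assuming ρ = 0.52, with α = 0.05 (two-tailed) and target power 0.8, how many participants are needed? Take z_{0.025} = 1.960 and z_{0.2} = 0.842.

Fisher's z: C = ½·ln((1+r)/(1−r)) = ½·ln(3.1667) = 0.5763.
n = ((z_{α/2} + z_β)/C)² + 3.
(1.960 + 0.842) / 0.5763 = 2.802 / 0.5763 = 4.862.
n = 4.862² + 3 = 23.64 + 3 = 26.6.
Round up.

n = 27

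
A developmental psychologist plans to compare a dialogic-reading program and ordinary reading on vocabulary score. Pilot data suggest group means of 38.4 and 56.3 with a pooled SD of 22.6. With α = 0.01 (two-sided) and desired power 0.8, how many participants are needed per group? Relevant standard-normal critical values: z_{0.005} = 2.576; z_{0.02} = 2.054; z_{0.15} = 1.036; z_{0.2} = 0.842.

n = 38 per group

Cohen's d = |M₁ − M₂| / SD_pooled = |38.4 − 56.3| / 22.6 = 17.9 / 22.6 = 0.792.
For two independent groups with equal n: n = 2·((z_{α/2} + z_β) / d)².
z_{α/2} + z_β = 2.576 + 0.842 = 3.418.
n = 2 × (3.418 / 0.792)² = 2 × 4.316² = 2 × 18.62 = 37.2.
Round up to the next whole participant.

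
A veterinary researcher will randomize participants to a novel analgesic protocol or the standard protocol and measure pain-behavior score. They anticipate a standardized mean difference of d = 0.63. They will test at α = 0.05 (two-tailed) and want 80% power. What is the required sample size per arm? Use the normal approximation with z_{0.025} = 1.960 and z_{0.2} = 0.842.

For two independent groups with equal n: n = 2·((z_{α/2} + z_β) / d)².
z_{α/2} + z_β = 1.960 + 0.842 = 2.802.
n = 2 × (2.802 / 0.63)² = 2 × 4.448² = 2 × 19.78 = 39.6.
Round up to the next whole participant.

n = 40 per group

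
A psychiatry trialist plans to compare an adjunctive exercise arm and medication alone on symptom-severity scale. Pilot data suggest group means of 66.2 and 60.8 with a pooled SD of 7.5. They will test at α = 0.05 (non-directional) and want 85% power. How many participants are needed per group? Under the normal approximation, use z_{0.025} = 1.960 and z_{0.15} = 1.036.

n = 35 per group

Cohen's d = |M₁ − M₂| / SD_pooled = |66.2 − 60.8| / 7.5 = 5.4 / 7.5 = 0.720.
For two independent groups with equal n: n = 2·((z_{α/2} + z_β) / d)².
z_{α/2} + z_β = 1.960 + 1.036 = 2.996.
n = 2 × (2.996 / 0.720)² = 2 × 4.161² = 2 × 17.31 = 34.6.
Round up to the next whole participant.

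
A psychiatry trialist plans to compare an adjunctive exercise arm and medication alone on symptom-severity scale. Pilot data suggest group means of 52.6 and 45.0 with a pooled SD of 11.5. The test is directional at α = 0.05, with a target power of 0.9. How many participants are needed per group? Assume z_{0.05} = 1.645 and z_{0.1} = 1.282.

n = 40 per group

Cohen's d = |M₁ − M₂| / SD_pooled = |52.6 − 45.0| / 11.5 = 7.6 / 11.5 = 0.661.
For two independent groups with equal n: n = 2·((z_{α} + z_β) / d)².
z_{α} + z_β = 1.645 + 1.282 = 2.927.
n = 2 × (2.927 / 0.661)² = 2 × 4.428² = 2 × 19.61 = 39.2.
Round up to the next whole participant.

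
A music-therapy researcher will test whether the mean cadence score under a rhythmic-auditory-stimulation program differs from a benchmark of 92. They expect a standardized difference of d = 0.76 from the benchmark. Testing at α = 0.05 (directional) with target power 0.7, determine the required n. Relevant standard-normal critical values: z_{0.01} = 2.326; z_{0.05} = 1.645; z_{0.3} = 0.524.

n = 9

For a one-sample test: n = ((z_{α} + z_β) / d)².
z_{α} + z_β = 1.645 + 0.524 = 2.169.
n = (2.169 / 0.76)² = 2.854² = 8.15.
Round up.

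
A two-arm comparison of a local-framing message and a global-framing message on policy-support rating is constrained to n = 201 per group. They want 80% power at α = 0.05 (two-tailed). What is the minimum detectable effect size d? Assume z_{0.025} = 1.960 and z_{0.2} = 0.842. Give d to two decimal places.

For two independent groups of n = 201 each: d_min = (z_{α/2} + z_β)·√(2/n).
z-sum = 1.960 + 0.842 = 2.802.
d_min = 2.802 × √(2/201) = 2.802 × 0.0998 = 0.280.

d_min ≈ 0.28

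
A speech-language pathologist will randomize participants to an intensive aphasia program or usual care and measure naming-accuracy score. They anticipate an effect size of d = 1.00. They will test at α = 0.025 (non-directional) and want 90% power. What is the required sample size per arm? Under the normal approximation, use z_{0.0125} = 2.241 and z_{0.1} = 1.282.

For two independent groups with equal n: n = 2·((z_{α/2} + z_β) / d)².
z_{α/2} + z_β = 2.241 + 1.282 = 3.523.
n = 2 × (3.523 / 1.00)² = 2 × 3.523² = 2 × 12.41 = 24.8.
Round up to the next whole participant.

n = 25 per group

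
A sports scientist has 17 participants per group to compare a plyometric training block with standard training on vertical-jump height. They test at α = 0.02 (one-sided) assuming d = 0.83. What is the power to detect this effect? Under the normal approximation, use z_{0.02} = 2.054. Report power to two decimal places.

power ≈ 0.64

For two equal groups, power = Φ(d·√(n/2) − z_{α}).
d·√(n/2) = 0.83 × √(17/2) = 0.83 × 2.915 = 2.420.
z_β = 2.420 − 2.054 = 0.366.
Power = Φ(0.366) = 0.643.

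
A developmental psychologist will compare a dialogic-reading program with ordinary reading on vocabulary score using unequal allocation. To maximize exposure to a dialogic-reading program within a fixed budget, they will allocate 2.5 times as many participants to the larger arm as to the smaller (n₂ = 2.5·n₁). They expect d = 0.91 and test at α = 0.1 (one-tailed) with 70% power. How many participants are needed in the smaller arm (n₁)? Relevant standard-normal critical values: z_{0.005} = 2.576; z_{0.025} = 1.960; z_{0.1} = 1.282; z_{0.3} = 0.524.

n₁ = 6

With allocation ratio k = n₂/n₁ = 2.5, Var(x̄₁−x̄₂) = σ²(1/n₁ + 1/(k·n₁)) = σ²·(k+1)/(k·n₁).
So n₁ = (1 + 1/k)·((z_{α} + z_β)/d)² = 1.400 × (1.806/0.91)².
n₁ = 1.400 × 3.94 = 5.5.
Round up: n₁ = 6, giving n₂ = 2.5 × 6 = 15.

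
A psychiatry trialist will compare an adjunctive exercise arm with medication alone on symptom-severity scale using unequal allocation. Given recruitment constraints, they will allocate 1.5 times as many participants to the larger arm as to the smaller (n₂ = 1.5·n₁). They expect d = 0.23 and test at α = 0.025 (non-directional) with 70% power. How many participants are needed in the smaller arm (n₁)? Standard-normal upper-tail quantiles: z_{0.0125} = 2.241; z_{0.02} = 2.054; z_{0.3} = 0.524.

With allocation ratio k = n₂/n₁ = 1.5, Var(x̄₁−x̄₂) = σ²(1/n₁ + 1/(k·n₁)) = σ²·(k+1)/(k·n₁).
So n₁ = (1 + 1/k)·((z_{α/2} + z_β)/d)² = 1.667 × (2.765/0.23)².
n₁ = 1.667 × 144.52 = 240.9.
Round up: n₁ = 241, giving n₂ = ⌈1.5 × 241⌉ = ⌈361.5⌉ = 362.

n₁ = 241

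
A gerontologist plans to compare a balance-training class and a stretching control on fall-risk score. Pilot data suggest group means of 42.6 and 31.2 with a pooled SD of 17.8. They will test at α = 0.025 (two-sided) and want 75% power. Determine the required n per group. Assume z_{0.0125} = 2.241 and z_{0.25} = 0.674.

Cohen's d = |M₁ − M₂| / SD_pooled = |42.6 − 31.2| / 17.8 = 11.4 / 17.8 = 0.640.
For two independent groups with equal n: n = 2·((z_{α/2} + z_β) / d)².
z_{α/2} + z_β = 2.241 + 0.674 = 2.915.
n = 2 × (2.915 / 0.640)² = 2 × 4.555² = 2 × 20.75 = 41.5.
Round up to the next whole participant.

n = 42 per group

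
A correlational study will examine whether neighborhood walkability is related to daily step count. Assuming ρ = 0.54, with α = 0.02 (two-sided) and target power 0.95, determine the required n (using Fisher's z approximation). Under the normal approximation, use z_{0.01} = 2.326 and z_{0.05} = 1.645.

Fisher's z: C = ½·ln((1+r)/(1−r)) = ½·ln(3.3478) = 0.6042.
n = ((z_{α/2} + z_β)/C)² + 3.
(2.326 + 1.645) / 0.6042 = 3.971 / 0.6042 = 6.572.
n = 6.572² + 3 = 43.20 + 3 = 46.2.
Round up.

n = 47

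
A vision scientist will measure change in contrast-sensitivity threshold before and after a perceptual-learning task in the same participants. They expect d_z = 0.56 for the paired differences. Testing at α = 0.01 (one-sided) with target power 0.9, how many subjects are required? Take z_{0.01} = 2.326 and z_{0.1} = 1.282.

n = 42 pairs

For a paired (one-sample on differences) test: n = ((z_{α} + z_β) / d)².
z_{α} + z_β = 2.326 + 1.282 = 3.608.
n = (3.608 / 0.56)² = 6.443² = 41.51.
Round up.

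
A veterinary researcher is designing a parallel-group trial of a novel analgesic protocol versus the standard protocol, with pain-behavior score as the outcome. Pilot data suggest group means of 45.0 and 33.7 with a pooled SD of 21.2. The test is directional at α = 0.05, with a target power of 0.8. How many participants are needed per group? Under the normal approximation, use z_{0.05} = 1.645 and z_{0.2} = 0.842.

n = 44 per group

Cohen's d = |M₁ − M₂| / SD_pooled = |45.0 − 33.7| / 21.2 = 11.3 / 21.2 = 0.533.
For two independent groups with equal n: n = 2·((z_{α} + z_β) / d)².
z_{α} + z_β = 1.645 + 0.842 = 2.487.
n = 2 × (2.487 / 0.533)² = 2 × 4.666² = 2 × 21.77 = 43.5.
Round up to the next whole participant.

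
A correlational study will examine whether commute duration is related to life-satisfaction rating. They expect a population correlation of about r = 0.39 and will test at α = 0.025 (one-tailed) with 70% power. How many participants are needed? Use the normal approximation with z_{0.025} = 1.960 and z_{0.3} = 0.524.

n = 40

Fisher's z: C = ½·ln((1+r)/(1−r)) = ½·ln(2.2787) = 0.4118.
n = ((z_{α} + z_β)/C)² + 3.
(1.960 + 0.524) / 0.4118 = 2.484 / 0.4118 = 6.032.
n = 6.032² + 3 = 36.39 + 3 = 39.4.
Round up.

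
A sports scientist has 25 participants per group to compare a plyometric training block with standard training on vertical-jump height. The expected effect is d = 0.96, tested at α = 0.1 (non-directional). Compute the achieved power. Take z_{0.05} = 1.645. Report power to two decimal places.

power ≈ 0.96

For two equal groups, power = Φ(d·√(n/2) − z_{α/2}).
d·√(n/2) = 0.96 × √(25/2) = 0.96 × 3.536 = 3.394.
z_β = 3.394 − 1.645 = 1.749.
Power = Φ(1.749) = 0.960.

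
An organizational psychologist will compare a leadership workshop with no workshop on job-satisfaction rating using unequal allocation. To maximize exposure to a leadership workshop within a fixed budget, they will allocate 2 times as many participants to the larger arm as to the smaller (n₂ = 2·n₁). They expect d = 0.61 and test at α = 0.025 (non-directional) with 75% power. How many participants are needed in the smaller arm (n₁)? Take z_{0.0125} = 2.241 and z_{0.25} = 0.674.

n₁ = 35

With allocation ratio k = n₂/n₁ = 2, Var(x̄₁−x̄₂) = σ²(1/n₁ + 1/(k·n₁)) = σ²·(k+1)/(k·n₁).
So n₁ = (1 + 1/k)·((z_{α/2} + z_β)/d)² = 1.500 × (2.915/0.61)².
n₁ = 1.500 × 22.84 = 34.3.
Round up: n₁ = 35, giving n₂ = 2 × 35 = 70.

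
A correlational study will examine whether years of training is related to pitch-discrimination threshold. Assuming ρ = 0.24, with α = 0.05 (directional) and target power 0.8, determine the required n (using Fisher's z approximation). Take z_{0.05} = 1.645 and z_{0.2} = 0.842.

Fisher's z: C = ½·ln((1+r)/(1−r)) = ½·ln(1.6316) = 0.2448.
n = ((z_{α} + z_β)/C)² + 3.
(1.645 + 0.842) / 0.2448 = 2.487 / 0.2448 = 10.159.
n = 10.159² + 3 = 103.21 + 3 = 106.2.
Round up.

n = 107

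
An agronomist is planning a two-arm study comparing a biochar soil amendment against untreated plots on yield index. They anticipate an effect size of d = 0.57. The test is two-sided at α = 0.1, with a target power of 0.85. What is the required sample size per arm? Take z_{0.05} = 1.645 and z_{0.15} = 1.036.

For two independent groups with equal n: n = 2·((z_{α/2} + z_β) / d)².
z_{α/2} + z_β = 1.645 + 1.036 = 2.681.
n = 2 × (2.681 / 0.57)² = 2 × 4.704² = 2 × 22.12 = 44.2.
Round up to the next whole participant.

n = 45 per group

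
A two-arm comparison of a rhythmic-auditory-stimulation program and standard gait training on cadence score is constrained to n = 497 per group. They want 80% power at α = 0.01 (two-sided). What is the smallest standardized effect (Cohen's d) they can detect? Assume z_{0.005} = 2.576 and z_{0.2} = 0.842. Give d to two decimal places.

d_min ≈ 0.22

For two independent groups of n = 497 each: d_min = (z_{α/2} + z_β)·√(2/n).
z-sum = 2.576 + 0.842 = 3.418.
d_min = 3.418 × √(2/497) = 3.418 × 0.0634 = 0.217.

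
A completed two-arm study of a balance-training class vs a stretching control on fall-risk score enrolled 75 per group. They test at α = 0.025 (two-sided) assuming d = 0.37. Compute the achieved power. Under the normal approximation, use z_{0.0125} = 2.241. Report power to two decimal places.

For two equal groups, power = Φ(d·√(n/2) − z_{α/2}).
d·√(n/2) = 0.37 × √(75/2) = 0.37 × 6.124 = 2.266.
z_β = 2.266 − 2.241 = 0.025.
Power = Φ(0.025) = 0.510.

power ≈ 0.51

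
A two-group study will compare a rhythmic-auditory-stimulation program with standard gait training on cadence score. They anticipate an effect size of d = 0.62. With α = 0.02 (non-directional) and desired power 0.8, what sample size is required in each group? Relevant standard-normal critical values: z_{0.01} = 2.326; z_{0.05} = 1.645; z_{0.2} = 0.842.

n = 53 per group

For two independent groups with equal n: n = 2·((z_{α/2} + z_β) / d)².
z_{α/2} + z_β = 2.326 + 0.842 = 3.168.
n = 2 × (3.168 / 0.62)² = 2 × 5.110² = 2 × 26.11 = 52.2.
Round up to the next whole participant.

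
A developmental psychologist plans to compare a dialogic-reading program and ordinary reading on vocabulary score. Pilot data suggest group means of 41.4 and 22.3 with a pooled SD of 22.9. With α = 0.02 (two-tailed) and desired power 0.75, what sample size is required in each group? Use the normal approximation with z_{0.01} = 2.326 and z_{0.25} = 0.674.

Cohen's d = |M₁ − M₂| / SD_pooled = |41.4 − 22.3| / 22.9 = 19.1 / 22.9 = 0.834.
For two independent groups with equal n: n = 2·((z_{α/2} + z_β) / d)².
z_{α/2} + z_β = 2.326 + 0.674 = 3.000.
n = 2 × (3.000 / 0.834)² = 2 × 3.597² = 2 × 12.94 = 25.9.
Round up to the next whole participant.

n = 26 per group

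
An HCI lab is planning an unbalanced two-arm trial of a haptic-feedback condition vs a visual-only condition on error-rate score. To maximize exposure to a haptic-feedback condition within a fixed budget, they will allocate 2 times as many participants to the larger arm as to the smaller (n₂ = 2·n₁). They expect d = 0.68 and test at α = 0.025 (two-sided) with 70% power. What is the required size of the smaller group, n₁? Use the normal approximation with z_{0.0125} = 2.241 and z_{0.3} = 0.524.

With allocation ratio k = n₂/n₁ = 2, Var(x̄₁−x̄₂) = σ²(1/n₁ + 1/(k·n₁)) = σ²·(k+1)/(k·n₁).
So n₁ = (1 + 1/k)·((z_{α/2} + z_β)/d)² = 1.500 × (2.765/0.68)².
n₁ = 1.500 × 16.53 = 24.8.
Round up: n₁ = 25, giving n₂ = 2 × 25 = 50.

n₁ = 25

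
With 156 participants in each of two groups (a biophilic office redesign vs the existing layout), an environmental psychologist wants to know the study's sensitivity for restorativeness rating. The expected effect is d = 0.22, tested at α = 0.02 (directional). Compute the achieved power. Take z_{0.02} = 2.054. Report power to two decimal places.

For two equal groups, power = Φ(d·√(n/2) − z_{α}).
d·√(n/2) = 0.22 × √(156/2) = 0.22 × 8.832 = 1.943.
z_β = 1.943 − 2.054 = -0.111.
Power = Φ(-0.111) = 0.456.

power ≈ 0.46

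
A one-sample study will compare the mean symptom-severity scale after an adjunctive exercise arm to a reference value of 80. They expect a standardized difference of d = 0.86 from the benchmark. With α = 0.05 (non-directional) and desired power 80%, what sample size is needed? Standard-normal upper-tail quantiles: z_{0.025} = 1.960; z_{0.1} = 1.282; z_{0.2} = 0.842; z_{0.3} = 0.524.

n = 11

For a one-sample test: n = ((z_{α/2} + z_β) / d)².
z_{α/2} + z_β = 1.960 + 0.842 = 2.802.
n = (2.802 / 0.86)² = 3.258² = 10.62.
Round up.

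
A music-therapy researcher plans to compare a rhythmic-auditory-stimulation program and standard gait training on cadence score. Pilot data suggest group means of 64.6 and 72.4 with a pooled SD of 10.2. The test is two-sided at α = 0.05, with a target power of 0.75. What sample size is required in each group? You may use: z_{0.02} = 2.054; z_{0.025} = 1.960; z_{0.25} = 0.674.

Cohen's d = |M₁ − M₂| / SD_pooled = |64.6 − 72.4| / 10.2 = 7.8 / 10.2 = 0.765.
For two independent groups with equal n: n = 2·((z_{α/2} + z_β) / d)².
z_{α/2} + z_β = 1.960 + 0.674 = 2.634.
n = 2 × (2.634 / 0.765)² = 2 × 3.443² = 2 × 11.86 = 23.7.
Round up to the next whole participant.

n = 24 per group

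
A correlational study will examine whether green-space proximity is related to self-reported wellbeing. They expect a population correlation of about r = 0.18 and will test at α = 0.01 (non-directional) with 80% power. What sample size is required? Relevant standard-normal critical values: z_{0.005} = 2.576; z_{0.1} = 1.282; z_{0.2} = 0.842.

Fisher's z: C = ½·ln((1+r)/(1−r)) = ½·ln(1.4390) = 0.1820.
n = ((z_{α/2} + z_β)/C)² + 3.
(2.576 + 0.842) / 0.1820 = 3.418 / 0.1820 = 18.780.
n = 18.780² + 3 = 352.70 + 3 = 355.7.
Round up.

n = 356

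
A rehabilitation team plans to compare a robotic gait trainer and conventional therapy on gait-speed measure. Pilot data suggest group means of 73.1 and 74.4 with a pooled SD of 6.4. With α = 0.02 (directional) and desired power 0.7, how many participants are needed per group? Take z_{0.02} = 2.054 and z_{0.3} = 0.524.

n = 323 per group

Cohen's d = |M₁ − M₂| / SD_pooled = |73.1 − 74.4| / 6.4 = 1.3 / 6.4 = 0.203.
For two independent groups with equal n: n = 2·((z_{α} + z_β) / d)².
z_{α} + z_β = 2.054 + 0.524 = 2.578.
n = 2 × (2.578 / 0.203)² = 2 × 12.700² = 2 × 161.28 = 322.6.
Round up to the next whole participant.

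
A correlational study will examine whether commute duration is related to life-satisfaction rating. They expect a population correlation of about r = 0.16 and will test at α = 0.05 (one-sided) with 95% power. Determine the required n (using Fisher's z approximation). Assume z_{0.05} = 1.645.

Fisher's z: C = ½·ln((1+r)/(1−r)) = ½·ln(1.3810) = 0.1614.
n = ((z_{α} + z_β)/C)² + 3.
(1.645 + 1.645) / 0.1614 = 3.290 / 0.1614 = 20.384.
n = 20.384² + 3 = 415.51 + 3 = 418.5.
Round up.

n = 419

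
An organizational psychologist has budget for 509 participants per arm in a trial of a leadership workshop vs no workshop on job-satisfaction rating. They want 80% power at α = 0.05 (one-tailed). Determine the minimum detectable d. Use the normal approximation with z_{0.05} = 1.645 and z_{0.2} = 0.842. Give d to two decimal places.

d_min ≈ 0.16

For two independent groups of n = 509 each: d_min = (z_{α} + z_β)·√(2/n).
z-sum = 1.645 + 0.842 = 2.487.
d_min = 2.487 × √(2/509) = 2.487 × 0.0627 = 0.156.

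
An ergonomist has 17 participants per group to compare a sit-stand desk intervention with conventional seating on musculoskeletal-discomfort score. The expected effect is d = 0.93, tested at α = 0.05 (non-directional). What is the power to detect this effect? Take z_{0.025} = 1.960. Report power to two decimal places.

For two equal groups, power = Φ(d·√(n/2) − z_{α/2}).
d·√(n/2) = 0.93 × √(17/2) = 0.93 × 2.915 = 2.711.
z_β = 2.711 − 1.960 = 0.751.
Power = Φ(0.751) = 0.774.

power ≈ 0.77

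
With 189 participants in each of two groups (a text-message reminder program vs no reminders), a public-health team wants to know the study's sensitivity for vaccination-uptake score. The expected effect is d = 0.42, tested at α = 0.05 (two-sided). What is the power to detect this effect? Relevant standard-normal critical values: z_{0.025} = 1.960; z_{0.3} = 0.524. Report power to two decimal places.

For two equal groups, power = Φ(d·√(n/2) − z_{α/2}).
d·√(n/2) = 0.42 × √(189/2) = 0.42 × 9.721 = 4.083.
z_β = 4.083 − 1.960 = 2.123.
Power = Φ(2.123) = 0.983.

power ≈ 0.98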